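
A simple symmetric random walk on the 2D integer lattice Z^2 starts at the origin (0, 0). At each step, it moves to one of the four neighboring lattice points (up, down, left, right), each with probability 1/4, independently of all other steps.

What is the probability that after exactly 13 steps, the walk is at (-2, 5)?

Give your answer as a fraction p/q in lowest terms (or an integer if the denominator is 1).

Answer: 184041/33554432

Derivation:
Let h be the number of horizontal steps (so 13-h are vertical). To end at (-2,5) need (h-2)/2 right-steps and ((13-h)+5)/2 up-steps.
Sum over h with 2 ≤ h ≤ 8, h ≡ 0 (mod 2), 13-h ≡ 1 (mod 2):
h=2: C(13,2)·C(2,0)·C(11,8) = 78·1·165 = 12870
h=4: C(13,4)·C(4,1)·C(9,7) = 715·4·36 = 102960
h=6: C(13,6)·C(6,2)·C(7,6) = 1716·15·7 = 180180
h=8: C(13,8)·C(8,3)·C(5,5) = 1287·56·1 = 72072
Total favorable: 368082
Total paths: 4^13 = 67108864
P = 368082/67108864 = 184041/33554432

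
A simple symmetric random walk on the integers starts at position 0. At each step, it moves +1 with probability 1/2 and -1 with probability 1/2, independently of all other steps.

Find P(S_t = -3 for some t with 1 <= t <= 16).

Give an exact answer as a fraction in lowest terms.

Count via complement. Let g(t,s) = #length-t paths at position s with S_1..S_t all ≠ -3.
g(t,s) = g(t-1,s-1) + g(t-1,s+1) for s ≠ -3; g(t,-3) = 0.
t=0: g(0,0)=1
t=1: g(1,-1)=1 g(1,1)=1
t=2: g(2,-2)=1 g(2,0)=2 g(2,2)=1
t=3: g(3,-1)=3 g(3,1)=3 g(3,3)=1
t=4: g(4,-2)=3 g(4,0)=6 g(4,2)=4 g(4,4)=1
t=5: g(5,-1)=9 g(5,1)=10 g(5,3)=5 g(5,5)=1
t=6: g(6,-2)=9 g(6,0)=19 g(6,2)=15 g(6,4)=6 g(6,6)=1
t=7: g(7,-1)=28 g(7,1)=34 g(7,3)=21 g(7,5)=7 g(7,7)=1
t=8: g(8,-2)=28 g(8,0)=62 g(8,2)=55 g(8,4)=28 g(8,6)=8 g(8,8)=1
t=9: g(9,-1)=90 g(9,1)=117 g(9,3)=83 g(9,5)=36 g(9,7)=9 g(9,9)=1
t=10: g(10,-2)=90 g(10,0)=207 g(10,2)=200 g(10,4)=119 g(10,6)=45 g(10,8)=10 g(10,10)=1
t=11: g(11,-1)=297 g(11,1)=407 g(11,3)=319 g(11,5)=164 g(11,7)=55 g(11,9)=11 g(11,11)=1
t=12: g(12,-2)=297 g(12,0)=704 g(12,2)=726 g(12,4)=483 g(12,6)=219 g(12,8)=66 g(12,10)=12 g(12,12)=1
t=13: g(13,-1)=1001 g(13,1)=1430 g(13,3)=1209 g(13,5)=702 g(13,7)=285 g(13,9)=78 g(13,11)=13 g(13,13)=1
t=14: g(14,-2)=1001 g(14,0)=2431 g(14,2)=2639 g(14,4)=1911 g(14,6)=987 g(14,8)=363 g(14,10)=91 g(14,12)=14 g(14,14)=1
t=15: g(15,-1)=3432 g(15,1)=5070 g(15,3)=4550 g(15,5)=2898 g(15,7)=1350 g(15,9)=454 g(15,11)=105 g(15,13)=15 g(15,15)=1
t=16: g(16,-2)=3432 g(16,0)=8502 g(16,2)=9620 g(16,4)=7448 g(16,6)=4248 g(16,8)=1804 g(16,10)=559 g(16,12)=120 g(16,14)=16 g(16,16)=1
Paths never hitting -3: Σ_s g(16,s) = 35750
Paths hitting -3: 2^16 - 35750 = 29786
P = 29786/65536 = 14893/32768

Answer: 14893/32768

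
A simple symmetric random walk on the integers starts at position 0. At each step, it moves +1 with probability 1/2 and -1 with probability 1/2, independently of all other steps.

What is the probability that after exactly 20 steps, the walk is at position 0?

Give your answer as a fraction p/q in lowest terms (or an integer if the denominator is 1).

To return to 0 after 20 steps: need exactly 10 steps of +1 and 10 of -1.
Favorable paths: C(20,10) = 184756
Total paths: 2^20 = 1048576
P = 184756/1048576 = 46189/262144

Answer: 46189/262144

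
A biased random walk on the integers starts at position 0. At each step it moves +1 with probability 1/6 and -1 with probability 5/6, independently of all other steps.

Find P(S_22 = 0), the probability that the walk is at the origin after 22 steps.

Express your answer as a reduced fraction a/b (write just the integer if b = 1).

To be at 0 after 22 steps: need exactly 11 steps of +1 and 11 of -1.
Number of such sequences: C(22,11) = 705432
Each has probability (1/6)^11 · (5/6)^11 = 48828125/131621703842267136
P = 705432 · 48828125/131621703842267136 = 1435205078125/5484237660094464

Answer: 1435205078125/5484237660094464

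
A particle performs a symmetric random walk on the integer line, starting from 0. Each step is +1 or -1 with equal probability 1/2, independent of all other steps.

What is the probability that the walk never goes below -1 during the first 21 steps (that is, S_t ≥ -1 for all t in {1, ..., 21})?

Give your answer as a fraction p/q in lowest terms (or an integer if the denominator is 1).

Answer: 88179/262144

Derivation:
Let f(t,s) = #length-t paths at position s with S_1..S_t all ≥ -1.
f(t,s) = f(t-1,s-1) + f(t-1,s+1) for s ≥ -1; f(t,s) = 0 for s < -1.
t=0: f(0,0)=1
t=1: f(1,-1)=1 f(1,1)=1
t=2: f(2,0)=2 f(2,2)=1
t=3: f(3,-1)=2 f(3,1)=3 f(3,3)=1
t=4: f(4,0)=5 f(4,2)=4 f(4,4)=1
t=5: f(5,-1)=5 f(5,1)=9 f(5,3)=5 f(5,5)=1
t=6: f(6,0)=14 f(6,2)=14 f(6,4)=6 f(6,6)=1
t=7: f(7,-1)=14 f(7,1)=28 f(7,3)=20 f(7,5)=7 f(7,7)=1
t=8: f(8,0)=42 f(8,2)=48 f(8,4)=27 f(8,6)=8 f(8,8)=1
t=9: f(9,-1)=42 f(9,1)=90 f(9,3)=75 f(9,5)=35 f(9,7)=9 f(9,9)=1
t=10: f(10,0)=132 f(10,2)=165 f(10,4)=110 f(10,6)=44 f(10,8)=10 f(10,10)=1
t=11: f(11,-1)=132 f(11,1)=297 f(11,3)=275 f(11,5)=154 f(11,7)=54 f(11,9)=11 f(11,11)=1
t=12: f(12,0)=429 f(12,2)=572 f(12,4)=429 f(12,6)=208 f(12,8)=65 f(12,10)=12 f(12,12)=1
t=13: f(13,-1)=429 f(13,1)=1001 f(13,3)=1001 f(13,5)=637 f(13,7)=273 f(13,9)=77 f(13,11)=13 f(13,13)=1
t=14: f(14,0)=1430 f(14,2)=2002 f(14,4)=1638 f(14,6)=910 f(14,8)=350 f(14,10)=90 f(14,12)=14 f(14,14)=1
t=15: f(15,-1)=1430 f(15,1)=3432 f(15,3)=3640 f(15,5)=2548 f(15,7)=1260 f(15,9)=440 f(15,11)=104 f(15,13)=15 f(15,15)=1
t=16: f(16,0)=4862 f(16,2)=7072 f(16,4)=6188 f(16,6)=3808 f(16,8)=1700 f(16,10)=544 f(16,12)=119 f(16,14)=16 f(16,16)=1
t=17: f(17,-1)=4862 f(17,1)=11934 f(17,3)=13260 f(17,5)=9996 f(17,7)=5508 f(17,9)=2244 f(17,11)=663 f(17,13)=135 f(17,15)=17 f(17,17)=1
t=18: f(18,0)=16796 f(18,2)=25194 f(18,4)=23256 f(18,6)=15504 f(18,8)=7752 f(18,10)=2907 f(18,12)=798 f(18,14)=152 f(18,16)=18 f(18,18)=1
t=19: f(19,-1)=16796 f(19,1)=41990 f(19,3)=48450 f(19,5)=38760 f(19,7)=23256 f(19,9)=10659 f(19,11)=3705 f(19,13)=950 f(19,15)=170 f(19,17)=19 f(19,19)=1
t=20: f(20,0)=58786 f(20,2)=90440 f(20,4)=87210 f(20,6)=62016 f(20,8)=33915 f(20,10)=14364 f(20,12)=4655 f(20,14)=1120 f(20,16)=189 f(20,18)=20 f(20,20)=1
t=21: f(21,-1)=58786 f(21,1)=149226 f(21,3)=177650 f(21,5)=149226 f(21,7)=95931 f(21,9)=48279 f(21,11)=19019 f(21,13)=5775 f(21,15)=1309 f(21,17)=209 f(21,19)=21 f(21,21)=1
Σ_s f(21,s) = 705432
P = 705432/2097152 = 88179/262144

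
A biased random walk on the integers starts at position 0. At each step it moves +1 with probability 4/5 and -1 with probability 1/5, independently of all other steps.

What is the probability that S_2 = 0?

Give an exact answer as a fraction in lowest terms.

Answer: 8/25

Derivation:
To be at 0 after 2 steps: need exactly 1 step of +1 and 1 of -1.
Number of such sequences: C(2,1) = 2
Each has probability (4/5)^1 · (1/5)^1 = 4/25
P = 2 · 4/25 = 8/25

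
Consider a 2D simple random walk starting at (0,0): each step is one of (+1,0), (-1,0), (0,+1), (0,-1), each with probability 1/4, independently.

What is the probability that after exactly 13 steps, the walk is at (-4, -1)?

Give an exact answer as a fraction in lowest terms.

Answer: 920205/67108864

Derivation:
Let h be the number of horizontal steps (so 13-h are vertical). To end at (-4,-1) need (h-4)/2 right-steps and ((13-h)-1)/2 up-steps.
Sum over h with 4 ≤ h ≤ 12, h ≡ 0 (mod 2), 13-h ≡ 1 (mod 2):
h=4: C(13,4)·C(4,0)·C(9,4) = 715·1·126 = 90090
h=6: C(13,6)·C(6,1)·C(7,3) = 1716·6·35 = 360360
h=8: C(13,8)·C(8,2)·C(5,2) = 1287·28·10 = 360360
h=10: C(13,10)·C(10,3)·C(3,1) = 286·120·3 = 102960
h=12: C(13,12)·C(12,4)·C(1,0) = 13·495·1 = 6435
Total favorable: 920205
Total paths: 4^13 = 67108864
P = 920205/67108864 = 920205/67108864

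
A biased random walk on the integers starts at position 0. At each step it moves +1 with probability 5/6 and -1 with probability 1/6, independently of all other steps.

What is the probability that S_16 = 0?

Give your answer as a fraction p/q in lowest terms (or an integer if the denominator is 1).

To be at 0 after 16 steps: need exactly 8 steps of +1 and 8 of -1.
Number of such sequences: C(16,8) = 12870
Each has probability (5/6)^8 · (1/6)^8 = 390625/2821109907456
P = 12870 · 390625/2821109907456 = 279296875/156728328192

Answer: 279296875/156728328192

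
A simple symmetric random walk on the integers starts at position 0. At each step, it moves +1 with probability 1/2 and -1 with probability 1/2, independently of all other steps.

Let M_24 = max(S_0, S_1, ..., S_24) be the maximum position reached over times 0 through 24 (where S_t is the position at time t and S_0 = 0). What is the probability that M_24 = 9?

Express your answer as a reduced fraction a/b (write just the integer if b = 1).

Let M_24 = max(S_0,...,S_24). Use the reflection principle: for j ≥ 1, #{paths with M_24 ≥ j} = #{S_24 ≥ j} + #{S_24 ≥ j+1}.
By reflection, #{M_24 ≥ 9} = #{S_24 ≥ 9} + #{S_24 ≥ 10} = 536155 + 536155 = 1072310.
#{M_24 ≥ 10} = #{S_24 ≥ 10} + #{S_24 ≥ 11} = 536155 + 190051 = 726206.
#{M_24 = 9} = 1072310 - 726206 = 346104.
P(M_24 = 9) = 346104/16777216 = 43263/2097152

Answer: 43263/2097152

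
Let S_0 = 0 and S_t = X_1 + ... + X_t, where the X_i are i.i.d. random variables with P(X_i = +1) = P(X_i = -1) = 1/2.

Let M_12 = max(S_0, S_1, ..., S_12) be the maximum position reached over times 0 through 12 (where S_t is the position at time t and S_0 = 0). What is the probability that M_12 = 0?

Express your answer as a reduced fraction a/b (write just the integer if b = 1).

Let M_12 = max(S_0,...,S_12). Use the reflection principle: for j ≥ 1, #{paths with M_12 ≥ j} = #{S_12 ≥ j} + #{S_12 ≥ j+1}.
P(M_12 ≥ 0) = 1 since S_0 = 0, so #{M_12 ≥ 0} = 4096.
#{M_12 ≥ 1} = #{S_12 ≥ 1} + #{S_12 ≥ 2} = 1586 + 1586 = 3172.
#{M_12 = 0} = 4096 - 3172 = 924.
P(M_12 = 0) = 924/4096 = 231/1024

Answer: 231/1024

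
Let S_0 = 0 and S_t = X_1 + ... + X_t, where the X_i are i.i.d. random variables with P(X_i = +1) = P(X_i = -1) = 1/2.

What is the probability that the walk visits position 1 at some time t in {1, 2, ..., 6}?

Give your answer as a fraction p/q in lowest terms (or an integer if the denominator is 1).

Count via complement. Let g(t,s) = #length-t paths at position s with S_1..S_t all ≠ 1.
g(t,s) = g(t-1,s-1) + g(t-1,s+1) for s ≠ 1; g(t,1) = 0.
t=0: g(0,0)=1
t=1: g(1,-1)=1
t=2: g(2,-2)=1 g(2,0)=1
t=3: g(3,-3)=1 g(3,-1)=2
t=4: g(4,-4)=1 g(4,-2)=3 g(4,0)=2
t=5: g(5,-5)=1 g(5,-3)=4 g(5,-1)=5
t=6: g(6,-6)=1 g(6,-4)=5 g(6,-2)=9 g(6,0)=5
Paths never hitting 1: Σ_s g(6,s) = 20
Paths hitting 1: 2^6 - 20 = 44
P = 44/64 = 11/16

Answer: 11/16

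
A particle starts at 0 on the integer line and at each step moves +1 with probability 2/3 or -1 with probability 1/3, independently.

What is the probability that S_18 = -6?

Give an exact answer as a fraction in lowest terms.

To reach position -6 after 18 steps: need 6 steps of +1 and 12 steps of -1.
Number of such sequences: C(18,6) = 18564
Each has probability (2/3)^6 · (1/3)^12 = 64/387420489
P = 18564 · 64/387420489 = 396032/129140163

Answer: 396032/129140163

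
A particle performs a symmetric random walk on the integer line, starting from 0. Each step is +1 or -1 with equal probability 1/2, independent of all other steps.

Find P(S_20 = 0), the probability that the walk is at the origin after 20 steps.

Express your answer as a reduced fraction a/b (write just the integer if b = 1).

Answer: 46189/262144

Derivation:
To return to 0 after 20 steps: need exactly 10 steps of +1 and 10 of -1.
Favorable paths: C(20,10) = 184756
Total paths: 2^20 = 1048576
P = 184756/1048576 = 46189/262144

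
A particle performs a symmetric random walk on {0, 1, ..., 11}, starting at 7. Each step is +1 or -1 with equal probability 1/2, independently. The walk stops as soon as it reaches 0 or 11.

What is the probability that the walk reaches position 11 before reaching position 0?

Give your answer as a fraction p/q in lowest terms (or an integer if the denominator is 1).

Symmetric walk (p = 1/2): the harmonic-function argument gives P(hit 11 before 0 | start at 7) = a/N.
P = 7/11 = 7/11

Answer: 7/11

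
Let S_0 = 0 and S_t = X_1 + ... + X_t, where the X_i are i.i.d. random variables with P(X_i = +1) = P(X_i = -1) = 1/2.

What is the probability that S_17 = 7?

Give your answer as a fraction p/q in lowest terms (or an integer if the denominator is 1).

To reach position 7 after 17 steps: need 12 steps of +1 and 5 of -1.
Favorable paths: C(17,12) = 6188
Total paths: 2^17 = 131072
P = 6188/131072 = 1547/32768

Answer: 1547/32768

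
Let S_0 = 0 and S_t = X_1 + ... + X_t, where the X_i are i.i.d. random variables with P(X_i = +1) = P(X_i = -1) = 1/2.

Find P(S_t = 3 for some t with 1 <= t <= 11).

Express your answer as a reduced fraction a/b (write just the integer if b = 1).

Count via complement. Let g(t,s) = #length-t paths at position s with S_1..S_t all ≠ 3.
g(t,s) = g(t-1,s-1) + g(t-1,s+1) for s ≠ 3; g(t,3) = 0.
t=0: g(0,0)=1
t=1: g(1,-1)=1 g(1,1)=1
t=2: g(2,-2)=1 g(2,0)=2 g(2,2)=1
t=3: g(3,-3)=1 g(3,-1)=3 g(3,1)=3
t=4: g(4,-4)=1 g(4,-2)=4 g(4,0)=6 g(4,2)=3
t=5: g(5,-5)=1 g(5,-3)=5 g(5,-1)=10 g(5,1)=9
t=6: g(6,-6)=1 g(6,-4)=6 g(6,-2)=15 g(6,0)=19 g(6,2)=9
t=7: g(7,-7)=1 g(7,-5)=7 g(7,-3)=21 g(7,-1)=34 g(7,1)=28
t=8: g(8,-8)=1 g(8,-6)=8 g(8,-4)=28 g(8,-2)=55 g(8,0)=62 g(8,2)=28
t=9: g(9,-9)=1 g(9,-7)=9 g(9,-5)=36 g(9,-3)=83 g(9,-1)=117 g(9,1)=90
t=10: g(10,-10)=1 g(10,-8)=10 g(10,-6)=45 g(10,-4)=119 g(10,-2)=200 g(10,0)=207 g(10,2)=90
t=11: g(11,-11)=1 g(11,-9)=11 g(11,-7)=55 g(11,-5)=164 g(11,-3)=319 g(11,-1)=407 g(11,1)=297
Paths never hitting 3: Σ_s g(11,s) = 1254
Paths hitting 3: 2^11 - 1254 = 794
P = 794/2048 = 397/1024

Answer: 397/1024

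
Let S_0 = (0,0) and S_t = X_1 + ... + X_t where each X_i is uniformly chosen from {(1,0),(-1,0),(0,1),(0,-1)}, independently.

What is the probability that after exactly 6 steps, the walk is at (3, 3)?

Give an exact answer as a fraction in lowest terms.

Let h be the number of horizontal steps (so 6-h are vertical). To end at (3,3) need (h+3)/2 right-steps and ((6-h)+3)/2 up-steps.
Sum over h with 3 ≤ h ≤ 3, h ≡ 1 (mod 2), 6-h ≡ 1 (mod 2):
h=3: C(6,3)·C(3,3)·C(3,3) = 20·1·1 = 20
Total favorable: 20
Total paths: 4^6 = 4096
P = 20/4096 = 5/1024

Answer: 5/1024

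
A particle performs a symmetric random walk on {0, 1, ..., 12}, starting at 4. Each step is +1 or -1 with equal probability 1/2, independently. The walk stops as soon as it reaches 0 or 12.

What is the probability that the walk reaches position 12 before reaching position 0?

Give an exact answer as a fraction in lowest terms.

Answer: 1/3

Derivation:
Symmetric walk (p = 1/2): the harmonic-function argument gives P(hit 12 before 0 | start at 4) = a/N.
P = 4/12 = 1/3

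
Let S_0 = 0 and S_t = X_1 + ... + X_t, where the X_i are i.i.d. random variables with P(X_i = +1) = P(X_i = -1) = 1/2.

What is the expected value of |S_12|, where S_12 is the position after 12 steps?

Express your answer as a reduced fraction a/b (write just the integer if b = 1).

S_12 takes values m ≡ 0 (mod 2) with |m| ≤ 12; P(S_12=m) = C(12,(12+m)/2)/2^12.
Total paths: 2^12 = 4096
Distribution: P(S=-12)=1/4096, P(S=-10)=12/4096, P(S=-8)=66/4096, P(S=-6)=220/4096, P(S=-4)=495/4096, P(S=-2)=792/4096, P(S=0)=924/4096, P(S=2)=792/4096, P(S=4)=495/4096, P(S=6)=220/4096, P(S=8)=66/4096, P(S=10)=12/4096, P(S=12)=1/4096
E[|S_12|] = Σ_m |m|·P(S_12=m) = 11088/4096 = 693/256

Answer: 693/256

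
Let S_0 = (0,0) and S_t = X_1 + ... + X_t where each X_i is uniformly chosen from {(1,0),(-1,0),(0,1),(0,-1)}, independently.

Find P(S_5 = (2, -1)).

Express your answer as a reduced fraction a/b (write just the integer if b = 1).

Let h be the number of horizontal steps (so 5-h are vertical). To end at (2,-1) need (h+2)/2 right-steps and ((5-h)-1)/2 up-steps.
Sum over h with 2 ≤ h ≤ 4, h ≡ 0 (mod 2), 5-h ≡ 1 (mod 2):
h=2: C(5,2)·C(2,2)·C(3,1) = 10·1·3 = 30
h=4: C(5,4)·C(4,3)·C(1,0) = 5·4·1 = 20
Total favorable: 50
Total paths: 4^5 = 1024
P = 50/1024 = 25/512

Answer: 25/512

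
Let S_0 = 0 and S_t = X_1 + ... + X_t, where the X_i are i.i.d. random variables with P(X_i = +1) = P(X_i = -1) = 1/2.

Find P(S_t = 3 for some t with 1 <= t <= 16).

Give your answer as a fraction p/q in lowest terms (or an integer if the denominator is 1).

Answer: 14893/32768

Derivation:
Count via complement. Let g(t,s) = #length-t paths at position s with S_1..S_t all ≠ 3.
g(t,s) = g(t-1,s-1) + g(t-1,s+1) for s ≠ 3; g(t,3) = 0.
t=0: g(0,0)=1
t=1: g(1,-1)=1 g(1,1)=1
t=2: g(2,-2)=1 g(2,0)=2 g(2,2)=1
t=3: g(3,-3)=1 g(3,-1)=3 g(3,1)=3
t=4: g(4,-4)=1 g(4,-2)=4 g(4,0)=6 g(4,2)=3
t=5: g(5,-5)=1 g(5,-3)=5 g(5,-1)=10 g(5,1)=9
t=6: g(6,-6)=1 g(6,-4)=6 g(6,-2)=15 g(6,0)=19 g(6,2)=9
t=7: g(7,-7)=1 g(7,-5)=7 g(7,-3)=21 g(7,-1)=34 g(7,1)=28
t=8: g(8,-8)=1 g(8,-6)=8 g(8,-4)=28 g(8,-2)=55 g(8,0)=62 g(8,2)=28
t=9: g(9,-9)=1 g(9,-7)=9 g(9,-5)=36 g(9,-3)=83 g(9,-1)=117 g(9,1)=90
t=10: g(10,-10)=1 g(10,-8)=10 g(10,-6)=45 g(10,-4)=119 g(10,-2)=200 g(10,0)=207 g(10,2)=90
t=11: g(11,-11)=1 g(11,-9)=11 g(11,-7)=55 g(11,-5)=164 g(11,-3)=319 g(11,-1)=407 g(11,1)=297
t=12: g(12,-12)=1 g(12,-10)=12 g(12,-8)=66 g(12,-6)=219 g(12,-4)=483 g(12,-2)=726 g(12,0)=704 g(12,2)=297
t=13: g(13,-13)=1 g(13,-11)=13 g(13,-9)=78 g(13,-7)=285 g(13,-5)=702 g(13,-3)=1209 g(13,-1)=1430 g(13,1)=1001
t=14: g(14,-14)=1 g(14,-12)=14 g(14,-10)=91 g(14,-8)=363 g(14,-6)=987 g(14,-4)=1911 g(14,-2)=2639 g(14,0)=2431 g(14,2)=1001
t=15: g(15,-15)=1 g(15,-13)=15 g(15,-11)=105 g(15,-9)=454 g(15,-7)=1350 g(15,-5)=2898 g(15,-3)=4550 g(15,-1)=5070 g(15,1)=3432
t=16: g(16,-16)=1 g(16,-14)=16 g(16,-12)=120 g(16,-10)=559 g(16,-8)=1804 g(16,-6)=4248 g(16,-4)=7448 g(16,-2)=9620 g(16,0)=8502 g(16,2)=3432
Paths never hitting 3: Σ_s g(16,s) = 35750
Paths hitting 3: 2^16 - 35750 = 29786
P = 29786/65536 = 14893/32768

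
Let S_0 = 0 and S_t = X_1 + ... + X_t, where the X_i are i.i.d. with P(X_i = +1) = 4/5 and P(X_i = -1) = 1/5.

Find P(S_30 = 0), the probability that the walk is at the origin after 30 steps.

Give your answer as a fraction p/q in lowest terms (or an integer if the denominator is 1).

To be at 0 after 30 steps: need exactly 15 steps of +1 and 15 of -1.
Number of such sequences: C(30,15) = 155117520
Each has probability (4/5)^15 · (1/5)^15 = 1073741824/931322574615478515625
P = 155117520 · 1073741824/931322574615478515625 = 33311233771831296/186264514923095703125

Answer: 33311233771831296/186264514923095703125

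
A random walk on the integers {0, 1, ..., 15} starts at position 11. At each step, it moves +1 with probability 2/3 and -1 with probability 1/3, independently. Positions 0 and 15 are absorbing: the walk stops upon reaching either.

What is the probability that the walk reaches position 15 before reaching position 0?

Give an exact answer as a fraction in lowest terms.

Answer: 32752/32767

Derivation:
Biased walk: p = 2/3, q = 1/3, r = q/p = 1/2
Gambler's ruin: P(hit 15 before 0 | start at 11) = (1 - r^a)/(1 - r^N)
r^11 = 1/2048; r^15 = 1/32768
P = (1 - 1/2048) / (1 - 1/32768) = 2047/2048 / 32767/32768 = 32752/32767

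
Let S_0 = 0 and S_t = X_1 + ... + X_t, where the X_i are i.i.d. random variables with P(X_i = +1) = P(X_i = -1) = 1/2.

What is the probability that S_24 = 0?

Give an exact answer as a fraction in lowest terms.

Answer: 676039/4194304

Derivation:
To return to 0 after 24 steps: need exactly 12 steps of +1 and 12 of -1.
Favorable paths: C(24,12) = 2704156
Total paths: 2^24 = 16777216
P = 2704156/16777216 = 676039/4194304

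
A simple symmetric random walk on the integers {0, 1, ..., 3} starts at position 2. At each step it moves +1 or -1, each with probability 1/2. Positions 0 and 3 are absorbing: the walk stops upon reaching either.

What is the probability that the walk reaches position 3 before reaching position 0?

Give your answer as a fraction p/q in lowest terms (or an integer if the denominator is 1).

Symmetric walk (p = 1/2): the harmonic-function argument gives P(hit 3 before 0 | start at 2) = a/N.
P = 2/3 = 2/3

Answer: 2/3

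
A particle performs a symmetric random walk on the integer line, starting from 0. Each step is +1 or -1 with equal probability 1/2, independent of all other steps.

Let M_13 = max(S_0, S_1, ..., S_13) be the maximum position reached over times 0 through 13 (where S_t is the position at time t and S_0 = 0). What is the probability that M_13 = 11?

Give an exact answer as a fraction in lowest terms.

Answer: 13/8192

Derivation:
Let M_13 = max(S_0,...,S_13). Use the reflection principle: for j ≥ 1, #{paths with M_13 ≥ j} = #{S_13 ≥ j} + #{S_13 ≥ j+1}.
By reflection, #{M_13 ≥ 11} = #{S_13 ≥ 11} + #{S_13 ≥ 12} = 14 + 1 = 15.
#{M_13 ≥ 12} = #{S_13 ≥ 12} + #{S_13 ≥ 13} = 1 + 1 = 2.
#{M_13 = 11} = 15 - 2 = 13.
P(M_13 = 11) = 13/8192 = 13/8192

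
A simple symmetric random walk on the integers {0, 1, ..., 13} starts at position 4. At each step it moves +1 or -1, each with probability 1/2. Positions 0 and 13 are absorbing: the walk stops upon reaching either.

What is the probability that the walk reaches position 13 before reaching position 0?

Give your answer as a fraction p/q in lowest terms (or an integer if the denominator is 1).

Symmetric walk (p = 1/2): the harmonic-function argument gives P(hit 13 before 0 | start at 4) = a/N.
P = 4/13 = 4/13

Answer: 4/13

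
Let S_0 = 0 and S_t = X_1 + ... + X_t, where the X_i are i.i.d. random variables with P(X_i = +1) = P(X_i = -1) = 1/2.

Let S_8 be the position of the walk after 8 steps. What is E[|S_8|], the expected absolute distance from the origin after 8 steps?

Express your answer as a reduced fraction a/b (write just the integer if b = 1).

Answer: 35/16

Derivation:
S_8 takes values m ≡ 0 (mod 2) with |m| ≤ 8; P(S_8=m) = C(8,(8+m)/2)/2^8.
Total paths: 2^8 = 256
Distribution: P(S=-8)=1/256, P(S=-6)=8/256, P(S=-4)=28/256, P(S=-2)=56/256, P(S=0)=70/256, P(S=2)=56/256, P(S=4)=28/256, P(S=6)=8/256, P(S=8)=1/256
E[|S_8|] = Σ_m |m|·P(S_8=m) = 560/256 = 35/16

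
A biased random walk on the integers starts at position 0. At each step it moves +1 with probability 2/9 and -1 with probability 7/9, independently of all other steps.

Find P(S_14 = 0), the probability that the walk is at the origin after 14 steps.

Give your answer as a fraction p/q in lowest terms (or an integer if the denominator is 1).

To be at 0 after 14 steps: need exactly 7 steps of +1 and 7 of -1.
Number of such sequences: C(14,7) = 3432
Each has probability (2/9)^7 · (7/9)^7 = 105413504/22876792454961
P = 3432 · 105413504/22876792454961 = 120593048576/7625597484987

Answer: 120593048576/7625597484987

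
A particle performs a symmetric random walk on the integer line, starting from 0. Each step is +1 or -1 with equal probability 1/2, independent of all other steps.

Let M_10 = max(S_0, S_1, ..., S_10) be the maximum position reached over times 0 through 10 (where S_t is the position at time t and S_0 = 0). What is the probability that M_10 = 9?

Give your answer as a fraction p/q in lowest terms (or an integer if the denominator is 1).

Let M_10 = max(S_0,...,S_10). Use the reflection principle: for j ≥ 1, #{paths with M_10 ≥ j} = #{S_10 ≥ j} + #{S_10 ≥ j+1}.
By reflection, #{M_10 ≥ 9} = #{S_10 ≥ 9} + #{S_10 ≥ 10} = 1 + 1 = 2.
#{M_10 ≥ 10} = #{S_10 ≥ 10} + #{S_10 ≥ 11} = 1 + 0 = 1.
#{M_10 = 9} = 2 - 1 = 1.
P(M_10 = 9) = 1/1024 = 1/1024

Answer: 1/1024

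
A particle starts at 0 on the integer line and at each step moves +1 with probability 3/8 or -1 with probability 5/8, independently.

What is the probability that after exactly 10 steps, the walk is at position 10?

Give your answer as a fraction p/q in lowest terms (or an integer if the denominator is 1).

Answer: 59049/1073741824

Derivation:
To reach position 10 after 10 steps: need 10 steps of +1 and 0 steps of -1.
Number of such sequences: C(10,10) = 1
Each has probability (3/8)^10 · (5/8)^0 = 59049/1073741824
P = 1 · 59049/1073741824 = 59049/1073741824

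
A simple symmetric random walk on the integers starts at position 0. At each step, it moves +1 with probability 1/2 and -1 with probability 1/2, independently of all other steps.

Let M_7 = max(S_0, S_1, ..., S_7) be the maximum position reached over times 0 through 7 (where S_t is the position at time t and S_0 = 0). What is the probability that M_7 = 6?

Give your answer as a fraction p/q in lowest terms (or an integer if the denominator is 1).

Let M_7 = max(S_0,...,S_7). Use the reflection principle: for j ≥ 1, #{paths with M_7 ≥ j} = #{S_7 ≥ j} + #{S_7 ≥ j+1}.
By reflection, #{M_7 ≥ 6} = #{S_7 ≥ 6} + #{S_7 ≥ 7} = 1 + 1 = 2.
#{M_7 ≥ 7} = #{S_7 ≥ 7} + #{S_7 ≥ 8} = 1 + 0 = 1.
#{M_7 = 6} = 2 - 1 = 1.
P(M_7 = 6) = 1/128 = 1/128

Answer: 1/128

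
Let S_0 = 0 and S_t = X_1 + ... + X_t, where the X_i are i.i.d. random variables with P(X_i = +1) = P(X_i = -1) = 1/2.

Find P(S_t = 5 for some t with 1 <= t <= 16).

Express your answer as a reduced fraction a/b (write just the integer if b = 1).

Answer: 6885/32768

Derivation:
Count via complement. Let g(t,s) = #length-t paths at position s with S_1..S_t all ≠ 5.
g(t,s) = g(t-1,s-1) + g(t-1,s+1) for s ≠ 5; g(t,5) = 0.
t=0: g(0,0)=1
t=1: g(1,-1)=1 g(1,1)=1
t=2: g(2,-2)=1 g(2,0)=2 g(2,2)=1
t=3: g(3,-3)=1 g(3,-1)=3 g(3,1)=3 g(3,3)=1
t=4: g(4,-4)=1 g(4,-2)=4 g(4,0)=6 g(4,2)=4 g(4,4)=1
t=5: g(5,-5)=1 g(5,-3)=5 g(5,-1)=10 g(5,1)=10 g(5,3)=5
t=6: g(6,-6)=1 g(6,-4)=6 g(6,-2)=15 g(6,0)=20 g(6,2)=15 g(6,4)=5
t=7: g(7,-7)=1 g(7,-5)=7 g(7,-3)=21 g(7,-1)=35 g(7,1)=35 g(7,3)=20
t=8: g(8,-8)=1 g(8,-6)=8 g(8,-4)=28 g(8,-2)=56 g(8,0)=70 g(8,2)=55 g(8,4)=20
t=9: g(9,-9)=1 g(9,-7)=9 g(9,-5)=36 g(9,-3)=84 g(9,-1)=126 g(9,1)=125 g(9,3)=75
t=10: g(10,-10)=1 g(10,-8)=10 g(10,-6)=45 g(10,-4)=120 g(10,-2)=210 g(10,0)=251 g(10,2)=200 g(10,4)=75
t=11: g(11,-11)=1 g(11,-9)=11 g(11,-7)=55 g(11,-5)=165 g(11,-3)=330 g(11,-1)=461 g(11,1)=451 g(11,3)=275
t=12: g(12,-12)=1 g(12,-10)=12 g(12,-8)=66 g(12,-6)=220 g(12,-4)=495 g(12,-2)=791 g(12,0)=912 g(12,2)=726 g(12,4)=275
t=13: g(13,-13)=1 g(13,-11)=13 g(13,-9)=78 g(13,-7)=286 g(13,-5)=715 g(13,-3)=1286 g(13,-1)=1703 g(13,1)=1638 g(13,3)=1001
t=14: g(14,-14)=1 g(14,-12)=14 g(14,-10)=91 g(14,-8)=364 g(14,-6)=1001 g(14,-4)=2001 g(14,-2)=2989 g(14,0)=3341 g(14,2)=2639 g(14,4)=1001
t=15: g(15,-15)=1 g(15,-13)=15 g(15,-11)=105 g(15,-9)=455 g(15,-7)=1365 g(15,-5)=3002 g(15,-3)=4990 g(15,-1)=6330 g(15,1)=5980 g(15,3)=3640
t=16: g(16,-16)=1 g(16,-14)=16 g(16,-12)=120 g(16,-10)=560 g(16,-8)=1820 g(16,-6)=4367 g(16,-4)=7992 g(16,-2)=11320 g(16,0)=12310 g(16,2)=9620 g(16,4)=3640
Paths never hitting 5: Σ_s g(16,s) = 51766
Paths hitting 5: 2^16 - 51766 = 13770
P = 13770/65536 = 6885/32768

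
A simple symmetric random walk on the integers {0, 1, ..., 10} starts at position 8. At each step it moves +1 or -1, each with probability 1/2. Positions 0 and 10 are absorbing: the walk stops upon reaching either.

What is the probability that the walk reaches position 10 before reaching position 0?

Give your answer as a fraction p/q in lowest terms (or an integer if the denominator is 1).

Symmetric walk (p = 1/2): the harmonic-function argument gives P(hit 10 before 0 | start at 8) = a/N.
P = 8/10 = 4/5

Answer: 4/5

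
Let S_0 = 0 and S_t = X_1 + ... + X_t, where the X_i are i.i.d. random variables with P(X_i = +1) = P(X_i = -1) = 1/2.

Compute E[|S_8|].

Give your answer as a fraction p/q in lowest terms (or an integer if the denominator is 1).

S_8 takes values m ≡ 0 (mod 2) with |m| ≤ 8; P(S_8=m) = C(8,(8+m)/2)/2^8.
Total paths: 2^8 = 256
Distribution: P(S=-8)=1/256, P(S=-6)=8/256, P(S=-4)=28/256, P(S=-2)=56/256, P(S=0)=70/256, P(S=2)=56/256, P(S=4)=28/256, P(S=6)=8/256, P(S=8)=1/256
E[|S_8|] = Σ_m |m|·P(S_8=m) = 560/256 = 35/16

Answer: 35/16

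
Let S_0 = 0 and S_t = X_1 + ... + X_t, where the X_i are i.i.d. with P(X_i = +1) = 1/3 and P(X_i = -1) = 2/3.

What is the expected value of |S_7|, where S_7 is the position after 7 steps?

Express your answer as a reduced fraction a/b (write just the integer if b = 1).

S_7 takes values m ≡ 1 (mod 2) with |m| ≤ 7; P(S_7=m) = C(7,(7+m)/2) · (1/3)^((7+m)/2) · (2/3)^((7-m)/2).
Distribution: P(S=-7)=128/2187, P(S=-5)=448/2187, P(S=-3)=224/729, P(S=-1)=560/2187, P(S=1)=280/2187, P(S=3)=28/729, P(S=5)=14/2187, P(S=7)=1/2187
E[|S_7|] = Σ_m |m|·P(S_7=m) = 2107/729

Answer: 2107/729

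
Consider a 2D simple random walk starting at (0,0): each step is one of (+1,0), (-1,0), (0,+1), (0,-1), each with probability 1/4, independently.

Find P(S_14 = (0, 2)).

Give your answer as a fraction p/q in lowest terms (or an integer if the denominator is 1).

Let h be the number of horizontal steps (so 14-h are vertical). To end at (0,2) need (h+0)/2 right-steps and ((14-h)+2)/2 up-steps.
Sum over h with 0 ≤ h ≤ 12, h ≡ 0 (mod 2), 14-h ≡ 0 (mod 2):
h=0: C(14,0)·C(0,0)·C(14,8) = 1·1·3003 = 3003
h=2: C(14,2)·C(2,1)·C(12,7) = 91·2·792 = 144144
h=4: C(14,4)·C(4,2)·C(10,6) = 1001·6·210 = 1261260
h=6: C(14,6)·C(6,3)·C(8,5) = 3003·20·56 = 3363360
h=8: C(14,8)·C(8,4)·C(6,4) = 3003·70·15 = 3153150
h=10: C(14,10)·C(10,5)·C(4,3) = 1001·252·4 = 1009008
h=12: C(14,12)·C(12,6)·C(2,2) = 91·924·1 = 84084
Total favorable: 9018009
Total paths: 4^14 = 268435456
P = 9018009/268435456 = 9018009/268435456

Answer: 9018009/268435456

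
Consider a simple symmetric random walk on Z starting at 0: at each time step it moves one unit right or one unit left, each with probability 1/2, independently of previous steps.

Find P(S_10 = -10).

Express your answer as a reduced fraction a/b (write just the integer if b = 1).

Answer: 1/1024

Derivation:
To reach position -10 after 10 steps: need 0 steps of +1 and 10 of -1.
Favorable paths: C(10,0) = 1
Total paths: 2^10 = 1024
P = 1/1024 = 1/1024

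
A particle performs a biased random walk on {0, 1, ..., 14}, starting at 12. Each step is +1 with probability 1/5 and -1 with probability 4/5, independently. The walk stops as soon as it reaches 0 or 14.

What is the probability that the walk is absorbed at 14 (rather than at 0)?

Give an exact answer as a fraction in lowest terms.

Answer: 1118481/17895697

Derivation:
Biased walk: p = 1/5, q = 4/5, r = q/p = 4
Gambler's ruin: P(hit 14 before 0 | start at 12) = (1 - r^a)/(1 - r^N)
r^12 = 16777216; r^14 = 268435456
P = (1 - 16777216) / (1 - 268435456) = -16777215 / -268435455 = 1118481/17895697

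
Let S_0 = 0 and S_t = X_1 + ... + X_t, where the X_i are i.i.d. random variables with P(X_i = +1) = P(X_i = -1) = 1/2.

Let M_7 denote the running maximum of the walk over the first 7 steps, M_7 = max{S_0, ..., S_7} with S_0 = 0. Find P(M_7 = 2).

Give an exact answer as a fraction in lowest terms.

Answer: 21/128

Derivation:
Let M_7 = max(S_0,...,S_7). Use the reflection principle: for j ≥ 1, #{paths with M_7 ≥ j} = #{S_7 ≥ j} + #{S_7 ≥ j+1}.
By reflection, #{M_7 ≥ 2} = #{S_7 ≥ 2} + #{S_7 ≥ 3} = 29 + 29 = 58.
#{M_7 ≥ 3} = #{S_7 ≥ 3} + #{S_7 ≥ 4} = 29 + 8 = 37.
#{M_7 = 2} = 58 - 37 = 21.
P(M_7 = 2) = 21/128 = 21/128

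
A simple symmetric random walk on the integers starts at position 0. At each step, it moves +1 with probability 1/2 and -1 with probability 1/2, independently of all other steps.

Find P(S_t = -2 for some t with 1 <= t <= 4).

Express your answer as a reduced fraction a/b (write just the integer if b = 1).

Answer: 3/8

Derivation:
Count via complement. Let g(t,s) = #length-t paths at position s with S_1..S_t all ≠ -2.
g(t,s) = g(t-1,s-1) + g(t-1,s+1) for s ≠ -2; g(t,-2) = 0.
t=0: g(0,0)=1
t=1: g(1,-1)=1 g(1,1)=1
t=2: g(2,0)=2 g(2,2)=1
t=3: g(3,-1)=2 g(3,1)=3 g(3,3)=1
t=4: g(4,0)=5 g(4,2)=4 g(4,4)=1
Paths never hitting -2: Σ_s g(4,s) = 10
Paths hitting -2: 2^4 - 10 = 6
P = 6/16 = 3/8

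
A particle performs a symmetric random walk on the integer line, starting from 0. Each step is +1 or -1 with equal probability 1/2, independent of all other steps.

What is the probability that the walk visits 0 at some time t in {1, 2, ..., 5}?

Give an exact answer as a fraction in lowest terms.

Count via complement. Let g(t,s) = #length-t paths at position s with S_1..S_t all ≠ 0.
g(t,s) = g(t-1,s-1) + g(t-1,s+1) for s ≠ 0; g(t,0) = 0.
t=0: g(0,0)=1
t=1: g(1,-1)=1 g(1,1)=1
t=2: g(2,-2)=1 g(2,2)=1
t=3: g(3,-3)=1 g(3,-1)=1 g(3,1)=1 g(3,3)=1
t=4: g(4,-4)=1 g(4,-2)=2 g(4,2)=2 g(4,4)=1
t=5: g(5,-5)=1 g(5,-3)=3 g(5,-1)=2 g(5,1)=2 g(5,3)=3 g(5,5)=1
Paths never hitting 0: Σ_s g(5,s) = 12
Paths hitting 0: 2^5 - 12 = 20
P = 20/32 = 5/8

Answer: 5/8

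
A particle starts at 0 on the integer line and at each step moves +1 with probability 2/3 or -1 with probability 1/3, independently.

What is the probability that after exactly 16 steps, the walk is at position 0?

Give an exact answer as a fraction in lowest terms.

To be at 0 after 16 steps: need exactly 8 steps of +1 and 8 of -1.
Number of such sequences: C(16,8) = 12870
Each has probability (2/3)^8 · (1/3)^8 = 256/43046721
P = 12870 · 256/43046721 = 366080/4782969

Answer: 366080/4782969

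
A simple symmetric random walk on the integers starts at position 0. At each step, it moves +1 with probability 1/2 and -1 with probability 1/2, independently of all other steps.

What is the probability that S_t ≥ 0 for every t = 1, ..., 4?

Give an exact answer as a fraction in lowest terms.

Answer: 3/8

Derivation:
Let f(t,s) = #length-t paths at position s with S_1..S_t all ≥ 0.
f(t,s) = f(t-1,s-1) + f(t-1,s+1) for s ≥ 0; f(t,s) = 0 for s < 0.
t=0: f(0,0)=1
t=1: f(1,1)=1
t=2: f(2,0)=1 f(2,2)=1
t=3: f(3,1)=2 f(3,3)=1
t=4: f(4,0)=2 f(4,2)=3 f(4,4)=1
Σ_s f(4,s) = 6
P = 6/16 = 3/8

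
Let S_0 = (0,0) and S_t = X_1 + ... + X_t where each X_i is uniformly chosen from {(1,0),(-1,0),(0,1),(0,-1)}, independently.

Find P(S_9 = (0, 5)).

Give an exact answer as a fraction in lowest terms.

Let h be the number of horizontal steps (so 9-h are vertical). To end at (0,5) need (h+0)/2 right-steps and ((9-h)+5)/2 up-steps.
Sum over h with 0 ≤ h ≤ 4, h ≡ 0 (mod 2), 9-h ≡ 1 (mod 2):
h=0: C(9,0)·C(0,0)·C(9,7) = 1·1·36 = 36
h=2: C(9,2)·C(2,1)·C(7,6) = 36·2·7 = 504
h=4: C(9,4)·C(4,2)·C(5,5) = 126·6·1 = 756
Total favorable: 1296
Total paths: 4^9 = 262144
P = 1296/262144 = 81/16384

Answer: 81/16384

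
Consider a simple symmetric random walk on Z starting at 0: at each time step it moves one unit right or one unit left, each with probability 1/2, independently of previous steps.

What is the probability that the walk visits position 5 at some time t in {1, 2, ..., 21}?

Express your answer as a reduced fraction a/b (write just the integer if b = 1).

Answer: 300185/1048576

Derivation:
Count via complement. Let g(t,s) = #length-t paths at position s with S_1..S_t all ≠ 5.
g(t,s) = g(t-1,s-1) + g(t-1,s+1) for s ≠ 5; g(t,5) = 0.
t=0: g(0,0)=1
t=1: g(1,-1)=1 g(1,1)=1
t=2: g(2,-2)=1 g(2,0)=2 g(2,2)=1
t=3: g(3,-3)=1 g(3,-1)=3 g(3,1)=3 g(3,3)=1
t=4: g(4,-4)=1 g(4,-2)=4 g(4,0)=6 g(4,2)=4 g(4,4)=1
t=5: g(5,-5)=1 g(5,-3)=5 g(5,-1)=10 g(5,1)=10 g(5,3)=5
t=6: g(6,-6)=1 g(6,-4)=6 g(6,-2)=15 g(6,0)=20 g(6,2)=15 g(6,4)=5
t=7: g(7,-7)=1 g(7,-5)=7 g(7,-3)=21 g(7,-1)=35 g(7,1)=35 g(7,3)=20
t=8: g(8,-8)=1 g(8,-6)=8 g(8,-4)=28 g(8,-2)=56 g(8,0)=70 g(8,2)=55 g(8,4)=20
t=9: g(9,-9)=1 g(9,-7)=9 g(9,-5)=36 g(9,-3)=84 g(9,-1)=126 g(9,1)=125 g(9,3)=75
t=10: g(10,-10)=1 g(10,-8)=10 g(10,-6)=45 g(10,-4)=120 g(10,-2)=210 g(10,0)=251 g(10,2)=200 g(10,4)=75
t=11: g(11,-11)=1 g(11,-9)=11 g(11,-7)=55 g(11,-5)=165 g(11,-3)=330 g(11,-1)=461 g(11,1)=451 g(11,3)=275
t=12: g(12,-12)=1 g(12,-10)=12 g(12,-8)=66 g(12,-6)=220 g(12,-4)=495 g(12,-2)=791 g(12,0)=912 g(12,2)=726 g(12,4)=275
t=13: g(13,-13)=1 g(13,-11)=13 g(13,-9)=78 g(13,-7)=286 g(13,-5)=715 g(13,-3)=1286 g(13,-1)=1703 g(13,1)=1638 g(13,3)=1001
t=14: g(14,-14)=1 g(14,-12)=14 g(14,-10)=91 g(14,-8)=364 g(14,-6)=1001 g(14,-4)=2001 g(14,-2)=2989 g(14,0)=3341 g(14,2)=2639 g(14,4)=1001
t=15: g(15,-15)=1 g(15,-13)=15 g(15,-11)=105 g(15,-9)=455 g(15,-7)=1365 g(15,-5)=3002 g(15,-3)=4990 g(15,-1)=6330 g(15,1)=5980 g(15,3)=3640
t=16: g(16,-16)=1 g(16,-14)=16 g(16,-12)=120 g(16,-10)=560 g(16,-8)=1820 g(16,-6)=4367 g(16,-4)=7992 g(16,-2)=11320 g(16,0)=12310 g(16,2)=9620 g(16,4)=3640
t=17: g(17,-17)=1 g(17,-15)=17 g(17,-13)=136 g(17,-11)=680 g(17,-9)=2380 g(17,-7)=6187 g(17,-5)=12359 g(17,-3)=19312 g(17,-1)=23630 g(17,1)=21930 g(17,3)=13260
t=18: g(18,-18)=1 g(18,-16)=18 g(18,-14)=153 g(18,-12)=816 g(18,-10)=3060 g(18,-8)=8567 g(18,-6)=18546 g(18,-4)=31671 g(18,-2)=42942 g(18,0)=45560 g(18,2)=35190 g(18,4)=13260
t=19: g(19,-19)=1 g(19,-17)=19 g(19,-15)=171 g(19,-13)=969 g(19,-11)=3876 g(19,-9)=11627 g(19,-7)=27113 g(19,-5)=50217 g(19,-3)=74613 g(19,-1)=88502 g(19,1)=80750 g(19,3)=48450
t=20: g(20,-20)=1 g(20,-18)=20 g(20,-16)=190 g(20,-14)=1140 g(20,-12)=4845 g(20,-10)=15503 g(20,-8)=38740 g(20,-6)=77330 g(20,-4)=124830 g(20,-2)=163115 g(20,0)=169252 g(20,2)=129200 g(20,4)=48450
t=21: g(21,-21)=1 g(21,-19)=21 g(21,-17)=210 g(21,-15)=1330 g(21,-13)=5985 g(21,-11)=20348 g(21,-9)=54243 g(21,-7)=116070 g(21,-5)=202160 g(21,-3)=287945 g(21,-1)=332367 g(21,1)=298452 g(21,3)=177650
Paths never hitting 5: Σ_s g(21,s) = 1496782
Paths hitting 5: 2^21 - 1496782 = 600370
P = 600370/2097152 = 300185/1048576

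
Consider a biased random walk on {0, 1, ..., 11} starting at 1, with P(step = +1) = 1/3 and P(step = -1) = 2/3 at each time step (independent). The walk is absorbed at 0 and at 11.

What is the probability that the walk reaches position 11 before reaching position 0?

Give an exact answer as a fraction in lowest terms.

Answer: 1/2047

Derivation:
Biased walk: p = 1/3, q = 2/3, r = q/p = 2
Gambler's ruin: P(hit 11 before 0 | start at 1) = (1 - r^a)/(1 - r^N)
r^1 = 2; r^11 = 2048
P = (1 - 2) / (1 - 2048) = -1 / -2047 = 1/2047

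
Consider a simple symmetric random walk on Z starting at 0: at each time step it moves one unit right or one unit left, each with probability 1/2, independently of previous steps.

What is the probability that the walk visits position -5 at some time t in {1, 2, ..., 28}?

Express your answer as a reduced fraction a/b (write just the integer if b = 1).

Answer: 46295513/134217728

Derivation:
Count via complement. Let g(t,s) = #length-t paths at position s with S_1..S_t all ≠ -5.
g(t,s) = g(t-1,s-1) + g(t-1,s+1) for s ≠ -5; g(t,-5) = 0.
t=0: g(0,0)=1
t=1: g(1,-1)=1 g(1,1)=1
t=2: g(2,-2)=1 g(2,0)=2 g(2,2)=1
t=3: g(3,-3)=1 g(3,-1)=3 g(3,1)=3 g(3,3)=1
t=4: g(4,-4)=1 g(4,-2)=4 g(4,0)=6 g(4,2)=4 g(4,4)=1
t=5: g(5,-3)=5 g(5,-1)=10 g(5,1)=10 g(5,3)=5 g(5,5)=1
t=6: g(6,-4)=5 g(6,-2)=15 g(6,0)=20 g(6,2)=15 g(6,4)=6 g(6,6)=1
t=7: g(7,-3)=20 g(7,-1)=35 g(7,1)=35 g(7,3)=21 g(7,5)=7 g(7,7)=1
t=8: g(8,-4)=20 g(8,-2)=55 g(8,0)=70 g(8,2)=56 g(8,4)=28 g(8,6)=8 g(8,8)=1
t=9: g(9,-3)=75 g(9,-1)=125 g(9,1)=126 g(9,3)=84 g(9,5)=36 g(9,7)=9 g(9,9)=1
t=10: g(10,-4)=75 g(10,-2)=200 g(10,0)=251 g(10,2)=210 g(10,4)=120 g(10,6)=45 g(10,8)=10 g(10,10)=1
t=11: g(11,-3)=275 g(11,-1)=451 g(11,1)=461 g(11,3)=330 g(11,5)=165 g(11,7)=55 g(11,9)=11 g(11,11)=1
t=12: g(12,-4)=275 g(12,-2)=726 g(12,0)=912 g(12,2)=791 g(12,4)=495 g(12,6)=220 g(12,8)=66 g(12,10)=12 g(12,12)=1
t=13: g(13,-3)=1001 g(13,-1)=1638 g(13,1)=1703 g(13,3)=1286 g(13,5)=715 g(13,7)=286 g(13,9)=78 g(13,11)=13 g(13,13)=1
t=14: g(14,-4)=1001 g(14,-2)=2639 g(14,0)=3341 g(14,2)=2989 g(14,4)=2001 g(14,6)=1001 g(14,8)=364 g(14,10)=91 g(14,12)=14 g(14,14)=1
t=15: g(15,-3)=3640 g(15,-1)=5980 g(15,1)=6330 g(15,3)=4990 g(15,5)=3002 g(15,7)=1365 g(15,9)=455 g(15,11)=105 g(15,13)=15 g(15,15)=1
t=16: g(16,-4)=3640 g(16,-2)=9620 g(16,0)=12310 g(16,2)=11320 g(16,4)=7992 g(16,6)=4367 g(16,8)=1820 g(16,10)=560 g(16,12)=120 g(16,14)=16 g(16,16)=1
t=17: g(17,-3)=13260 g(17,-1)=21930 g(17,1)=23630 g(17,3)=19312 g(17,5)=12359 g(17,7)=6187 g(17,9)=2380 g(17,11)=680 g(17,13)=136 g(17,15)=17 g(17,17)=1
t=18: g(18,-4)=13260 g(18,-2)=35190 g(18,0)=45560 g(18,2)=42942 g(18,4)=31671 g(18,6)=18546 g(18,8)=8567 g(18,10)=3060 g(18,12)=816 g(18,14)=153 g(18,16)=18 g(18,18)=1
t=19: g(19,-3)=48450 g(19,-1)=80750 g(19,1)=88502 g(19,3)=74613 g(19,5)=50217 g(19,7)=27113 g(19,9)=11627 g(19,11)=3876 g(19,13)=969 g(19,15)=171 g(19,17)=19 g(19,19)=1
t=20: g(20,-4)=48450 g(20,-2)=129200 g(20,0)=169252 g(20,2)=163115 g(20,4)=124830 g(20,6)=77330 g(20,8)=38740 g(20,10)=15503 g(20,12)=4845 g(20,14)=1140 g(20,16)=190 g(20,18)=20 g(20,20)=1
t=21: g(21,-3)=177650 g(21,-1)=298452 g(21,1)=332367 g(21,3)=287945 g(21,5)=202160 g(21,7)=116070 g(21,9)=54243 g(21,11)=20348 g(21,13)=5985 g(21,15)=1330 g(21,17)=210 g(21,19)=21 g(21,21)=1
t=22: g(22,-4)=177650 g(22,-2)=476102 g(22,0)=630819 g(22,2)=620312 g(22,4)=490105 g(22,6)=318230 g(22,8)=170313 g(22,10)=74591 g(22,12)=26333 g(22,14)=7315 g(22,16)=1540 g(22,18)=231 g(22,20)=22 g(22,22)=1
t=23: g(23,-3)=653752 g(23,-1)=1106921 g(23,1)=1251131 g(23,3)=1110417 g(23,5)=808335 g(23,7)=488543 g(23,9)=244904 g(23,11)=100924 g(23,13)=33648 g(23,15)=8855 g(23,17)=1771 g(23,19)=253 g(23,21)=23 g(23,23)=1
t=24: g(24,-4)=653752 g(24,-2)=1760673 g(24,0)=2358052 g(24,2)=2361548 g(24,4)=1918752 g(24,6)=1296878 g(24,8)=733447 g(24,10)=345828 g(24,12)=134572 g(24,14)=42503 g(24,16)=10626 g(24,18)=2024 g(24,20)=276 g(24,22)=24 g(24,24)=1
t=25: g(25,-3)=2414425 g(25,-1)=4118725 g(25,1)=4719600 g(25,3)=4280300 g(25,5)=3215630 g(25,7)=2030325 g(25,9)=1079275 g(25,11)=480400 g(25,13)=177075 g(25,15)=53129 g(25,17)=12650 g(25,19)=2300 g(25,21)=300 g(25,23)=25 g(25,25)=1
t=26: g(26,-4)=2414425 g(26,-2)=6533150 g(26,0)=8838325 g(26,2)=8999900 g(26,4)=7495930 g(26,6)=5245955 g(26,8)=3109600 g(26,10)=1559675 g(26,12)=657475 g(26,14)=230204 g(26,16)=65779 g(26,18)=14950 g(26,20)=2600 g(26,22)=325 g(26,24)=26 g(26,26)=1
t=27: g(27,-3)=8947575 g(27,-1)=15371475 g(27,1)=17838225 g(27,3)=16495830 g(27,5)=12741885 g(27,7)=8355555 g(27,9)=4669275 g(27,11)=2217150 g(27,13)=887679 g(27,15)=295983 g(27,17)=80729 g(27,19)=17550 g(27,21)=2925 g(27,23)=351 g(27,25)=27 g(27,27)=1
t=28: g(28,-4)=8947575 g(28,-2)=24319050 g(28,0)=33209700 g(28,2)=34334055 g(28,4)=29237715 g(28,6)=21097440 g(28,8)=13024830 g(28,10)=6886425 g(28,12)=3104829 g(28,14)=1183662 g(28,16)=376712 g(28,18)=98279 g(28,20)=20475 g(28,22)=3276 g(28,24)=378 g(28,26)=28 g(28,28)=1
Paths never hitting -5: Σ_s g(28,s) = 175844430
Paths hitting -5: 2^28 - 175844430 = 92591026
P = 92591026/268435456 = 46295513/134217728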